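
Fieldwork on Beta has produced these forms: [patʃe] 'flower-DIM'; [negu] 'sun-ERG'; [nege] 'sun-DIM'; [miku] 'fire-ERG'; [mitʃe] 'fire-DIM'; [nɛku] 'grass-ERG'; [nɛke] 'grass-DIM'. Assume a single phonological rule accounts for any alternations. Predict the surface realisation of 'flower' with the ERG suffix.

[paku]

In [miku] and [mitʃe] the final segment of 'fire' alternates: [k] ~ [tʃ].
But 'grass' keeps [k] in both environments ([nɛku], [nɛke]), so there is no rule changing /k/ to [tʃ] before the DIM suffix.
Therefore /tʃ/ is basic and [k] is derived by depalatalization (palato-alveolar /tʃ/ becomes [k] when no front vowel follows).
The one attested form of 'flower', [patʃe], shows underlying /patʃ/. Applying the same rule when no front vowel follows gives [paku].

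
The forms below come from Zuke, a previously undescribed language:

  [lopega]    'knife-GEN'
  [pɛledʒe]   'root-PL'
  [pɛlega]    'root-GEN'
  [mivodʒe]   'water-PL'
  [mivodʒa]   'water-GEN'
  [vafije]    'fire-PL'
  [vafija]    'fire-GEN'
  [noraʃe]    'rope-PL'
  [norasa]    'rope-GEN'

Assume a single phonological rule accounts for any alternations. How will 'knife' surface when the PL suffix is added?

[lopedʒe]

The stem for 'root' ends in [dʒ] in [pɛledʒe] but [g] in [pɛlega].
The stem 'water' ([mivodʒe], [mivodʒa]) shows [dʒ] unchanged in both environments, so [dʒ] cannot be basic with [g] derived before the GEN suffix.
The alternation reflects palatalization before a front vowel: /g/ and /s/ become palato-alveolar [dʒ] and [ʃ] before a front vowel. /g/ is underlying.
The one attested form of 'knife', [lopega], shows underlying /lopeg/. Applying the same rule before a front vowel gives [lopedʒe].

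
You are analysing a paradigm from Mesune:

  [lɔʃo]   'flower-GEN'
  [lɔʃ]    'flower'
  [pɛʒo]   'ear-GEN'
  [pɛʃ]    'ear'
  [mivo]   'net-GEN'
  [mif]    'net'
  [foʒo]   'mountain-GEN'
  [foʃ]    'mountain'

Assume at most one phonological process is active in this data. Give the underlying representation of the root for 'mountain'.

/foʒ/

The root 'mountain' surfaces as [foʒo] and [foʃ], with a stem-final [ʒ] ~ [ʃ] alternation.
Compare 'flower', with invariant [ʃ] in [lɔʃo] and [lɔʃ]: an analysis with underlying /ʃ/ and a rule producing [ʒ] before the GEN suffix would wrongly predict alternation here too.
Therefore /ʒ/ is basic and [ʃ] is derived by word-final obstruent devoicing (voiced obstruents become voiceless word-finally).
The underlying form of 'mountain' is therefore /foʒ/.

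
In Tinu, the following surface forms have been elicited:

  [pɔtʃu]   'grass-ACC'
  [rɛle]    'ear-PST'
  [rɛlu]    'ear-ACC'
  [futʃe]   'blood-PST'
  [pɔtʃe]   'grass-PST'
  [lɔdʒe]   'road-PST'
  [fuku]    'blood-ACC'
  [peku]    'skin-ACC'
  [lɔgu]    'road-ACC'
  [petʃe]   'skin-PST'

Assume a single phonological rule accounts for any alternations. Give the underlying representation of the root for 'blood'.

The root 'blood' surfaces as [fuku] and [futʃe], with a stem-final [k] ~ [tʃ] alternation.
If /tʃ/ were underlying and a rule turned it into [k] before the ACC suffix, 'grass' would also alternate; but it has [tʃ] in both [pɔtʃu] and [pɔtʃe].
Therefore /k/ is basic and [tʃ] is derived by palatalization before a front vowel (/k/ and /g/ become palato-alveolar [tʃ] and [dʒ] before a front vowel).

/fuk/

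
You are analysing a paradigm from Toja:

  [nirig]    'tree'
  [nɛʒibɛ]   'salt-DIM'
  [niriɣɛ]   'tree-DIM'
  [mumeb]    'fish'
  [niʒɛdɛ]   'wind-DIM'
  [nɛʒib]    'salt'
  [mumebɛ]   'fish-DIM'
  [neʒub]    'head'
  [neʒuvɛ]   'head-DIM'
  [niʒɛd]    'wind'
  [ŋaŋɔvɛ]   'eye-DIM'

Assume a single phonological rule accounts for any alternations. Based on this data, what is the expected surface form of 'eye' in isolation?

'head' shows [v] ~ [b] at the end of the stem ([neʒuvɛ] vs [neʒub]).
But 'fish' keeps [b] in both environments ([mumebɛ], [mumeb]), so there is no rule changing /b/ to [v] before the DIM suffix.
The alternation reflects word-final hardening: voiced fricatives become stops word-finally. /v/ is underlying.
The one attested form of 'eye', [ŋaŋɔvɛ], shows underlying /ŋaŋɔv/. Applying the same rule word-finally gives [ŋaŋɔb].

[ŋaŋɔb]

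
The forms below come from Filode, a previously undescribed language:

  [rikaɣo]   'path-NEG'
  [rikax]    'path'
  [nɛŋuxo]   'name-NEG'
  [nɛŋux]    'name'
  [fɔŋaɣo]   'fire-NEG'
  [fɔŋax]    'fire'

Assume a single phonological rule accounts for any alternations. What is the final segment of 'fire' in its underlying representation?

/ɣ/

'fire' shows [ɣ] ~ [x] at the end of the stem ([fɔŋaɣo] vs [fɔŋax]).
Compare 'name', with invariant [x] in [nɛŋuxo] and [nɛŋux]: an analysis with underlying /x/ and a rule producing [ɣ] before the NEG suffix would wrongly predict alternation here too.
Therefore /ɣ/ is basic and [x] is derived by word-final obstruent devoicing (voiced obstruents become voiceless word-finally).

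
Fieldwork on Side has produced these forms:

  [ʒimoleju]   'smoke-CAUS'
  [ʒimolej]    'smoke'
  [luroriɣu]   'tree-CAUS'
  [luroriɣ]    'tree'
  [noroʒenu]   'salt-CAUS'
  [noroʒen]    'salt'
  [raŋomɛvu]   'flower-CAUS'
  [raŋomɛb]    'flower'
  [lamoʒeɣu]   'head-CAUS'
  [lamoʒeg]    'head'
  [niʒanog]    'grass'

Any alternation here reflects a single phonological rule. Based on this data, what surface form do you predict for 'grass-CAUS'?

In [lamoʒeɣu] and [lamoʒeg] the final segment of 'head' alternates: [ɣ] ~ [g].
But 'tree' keeps [ɣ] in both environments ([luroriɣu], [luroriɣ]), so there is no rule changing /ɣ/ to [g] in isolation.
The underlying segment must be /g/; voiced stops become fricatives between vowels, yielding [ɣ] there.
The one attested form of 'grass', [niʒanog], shows underlying /niʒanog/. Applying the same rule between vowels gives [niʒanoɣu].

[niʒanoɣu]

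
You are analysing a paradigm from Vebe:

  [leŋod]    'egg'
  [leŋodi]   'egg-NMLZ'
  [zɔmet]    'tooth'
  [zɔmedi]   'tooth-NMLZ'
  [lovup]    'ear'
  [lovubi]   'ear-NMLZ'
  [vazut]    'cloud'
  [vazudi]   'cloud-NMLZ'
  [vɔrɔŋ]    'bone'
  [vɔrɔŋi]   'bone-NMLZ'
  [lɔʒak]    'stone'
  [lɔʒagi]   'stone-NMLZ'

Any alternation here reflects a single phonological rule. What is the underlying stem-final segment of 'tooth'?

In [zɔmet] and [zɔmedi] the final segment of 'tooth' alternates: [t] ~ [d].
Compare 'egg', with invariant [d] in [leŋod] and [leŋodi]: an analysis with underlying /d/ and a rule producing [t] in isolation would wrongly predict alternation here too.
Therefore /t/ is basic and [d] is derived by intervocalic voicing (voiceless stops become voiced between vowels).

/t/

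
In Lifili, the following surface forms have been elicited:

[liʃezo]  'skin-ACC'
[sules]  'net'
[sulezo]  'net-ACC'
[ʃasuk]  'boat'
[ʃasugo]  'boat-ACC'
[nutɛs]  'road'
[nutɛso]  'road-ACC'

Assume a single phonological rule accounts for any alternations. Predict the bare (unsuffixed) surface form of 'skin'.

[liʃes]

In [sules] and [sulezo] the final segment of 'net' alternates: [s] ~ [z].
The stem 'road' ([nutɛs], [nutɛso]) shows [s] unchanged in both environments, so [s] cannot be basic with [z] derived before the ACC suffix.
The alternation reflects word-final obstruent devoicing: voiced obstruents become voiceless word-finally. /z/ is underlying.
From [liʃezo] the stem 'skin' is /liʃez/; word-finally this yields [liʃes].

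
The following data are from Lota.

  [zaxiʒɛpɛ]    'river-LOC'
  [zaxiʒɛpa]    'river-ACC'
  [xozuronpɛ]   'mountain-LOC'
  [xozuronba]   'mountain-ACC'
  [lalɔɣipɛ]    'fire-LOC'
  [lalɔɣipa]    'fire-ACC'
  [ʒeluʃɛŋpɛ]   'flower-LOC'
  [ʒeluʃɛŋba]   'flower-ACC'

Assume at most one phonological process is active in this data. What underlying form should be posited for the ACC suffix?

The ACC suffix surfaces as [-ba] and [-pa], depending on the final segment of the stem.
The LOC suffix, which begins with [p], is invariant after every stem; so [p] is not altered by any rule here.
So the underlying form is /-ba/, and voiced stops become voiceless after a vowel.

/-ba/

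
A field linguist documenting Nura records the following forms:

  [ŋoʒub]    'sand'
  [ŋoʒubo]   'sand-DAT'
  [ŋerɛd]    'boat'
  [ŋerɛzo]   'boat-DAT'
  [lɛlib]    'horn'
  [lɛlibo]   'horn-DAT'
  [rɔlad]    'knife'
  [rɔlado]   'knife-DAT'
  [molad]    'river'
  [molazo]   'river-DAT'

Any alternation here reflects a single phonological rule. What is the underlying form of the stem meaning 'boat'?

The stem for 'boat' ends in [d] in [ŋerɛd] but [z] in [ŋerɛzo].
Compare 'knife', with invariant [d] in [rɔlad] and [rɔlado]: an analysis with underlying /d/ and a rule producing [z] before the DAT suffix would wrongly predict alternation here too.
Therefore /z/ is basic and [d] is derived by word-final hardening (voiced fricatives become stops word-finally).
The underlying form of 'boat' is therefore /ŋerɛz/.

/ŋerɛz/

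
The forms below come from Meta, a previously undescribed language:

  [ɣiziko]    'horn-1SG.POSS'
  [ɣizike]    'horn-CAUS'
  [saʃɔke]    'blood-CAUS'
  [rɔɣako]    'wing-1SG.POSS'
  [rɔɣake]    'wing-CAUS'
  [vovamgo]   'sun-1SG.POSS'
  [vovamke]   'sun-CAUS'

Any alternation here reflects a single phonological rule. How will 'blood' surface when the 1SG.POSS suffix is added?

The 1SG.POSS suffix surfaces as [-go] and [-ko], depending on the final segment of the stem.
The CAUS suffix, which begins with [k], is invariant after every stem; so [k] is not altered by any rule here.
So the underlying form is /-go/, and voiced stops become voiceless after a vowel.
After 'blood', which ends in a vowel, the suffix surfaces as [-ko], giving [saʃɔko].

[saʃɔko]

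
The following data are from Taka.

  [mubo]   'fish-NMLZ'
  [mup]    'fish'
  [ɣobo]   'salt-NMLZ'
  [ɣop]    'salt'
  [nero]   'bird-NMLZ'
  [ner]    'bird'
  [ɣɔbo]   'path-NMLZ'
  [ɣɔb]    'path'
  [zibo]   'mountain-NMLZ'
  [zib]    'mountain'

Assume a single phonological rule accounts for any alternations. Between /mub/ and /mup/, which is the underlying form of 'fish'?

The stem for 'fish' ends in [b] in [mubo] but [p] in [mup].
But 'path' keeps [b] in both environments ([ɣɔbo], [ɣɔb]), so there is no rule changing /b/ to [p] in isolation.
The alternation reflects intervocalic voicing: voiceless stops become voiced between vowels. /p/ is underlying.

/mup/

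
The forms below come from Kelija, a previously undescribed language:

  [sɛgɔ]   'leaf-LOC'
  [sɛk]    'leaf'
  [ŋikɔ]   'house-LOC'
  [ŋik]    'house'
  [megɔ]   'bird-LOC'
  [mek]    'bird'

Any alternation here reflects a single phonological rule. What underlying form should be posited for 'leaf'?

The root 'leaf' surfaces as [sɛgɔ] and [sɛk], with a stem-final [g] ~ [k] alternation.
The stem 'house' ([ŋikɔ], [ŋik]) shows [k] unchanged in both environments, so [k] cannot be basic with [g] derived before the LOC suffix.
So /g/ is underlying, and a rule of word-final obstruent devoicing — voiced obstruents become voiceless word-finally — gives [k].

/sɛg/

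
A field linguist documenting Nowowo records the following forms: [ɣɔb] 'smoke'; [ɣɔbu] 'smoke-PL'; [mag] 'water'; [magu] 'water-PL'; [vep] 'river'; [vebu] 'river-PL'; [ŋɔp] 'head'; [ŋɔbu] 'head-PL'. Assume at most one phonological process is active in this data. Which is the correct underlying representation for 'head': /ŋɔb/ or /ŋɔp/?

/ŋɔp/

The stem for 'head' ends in [p] in [ŋɔp] but [b] in [ŋɔbu].
If /b/ were underlying and a rule turned it into [p] in isolation, 'smoke' would also alternate; but it has [b] in both [ɣɔb] and [ɣɔbu].
So /p/ is underlying, and a rule of intervocalic voicing — voiceless stops become voiced between vowels — gives [b].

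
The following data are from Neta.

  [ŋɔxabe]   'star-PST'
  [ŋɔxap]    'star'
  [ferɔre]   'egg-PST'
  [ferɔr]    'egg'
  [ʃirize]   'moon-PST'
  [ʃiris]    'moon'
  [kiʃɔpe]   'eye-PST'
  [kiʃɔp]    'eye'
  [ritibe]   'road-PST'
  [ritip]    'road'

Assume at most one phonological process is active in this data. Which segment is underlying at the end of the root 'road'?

/b/

The stem for 'road' ends in [b] in [ritibe] but [p] in [ritip].
Compare 'eye', with invariant [p] in [kiʃɔpe] and [kiʃɔp]: an analysis with underlying /p/ and a rule producing [b] before the PST suffix would wrongly predict alternation here too.
So /b/ is underlying, and a rule of word-final obstruent devoicing — voiced obstruents become voiceless word-finally — gives [p].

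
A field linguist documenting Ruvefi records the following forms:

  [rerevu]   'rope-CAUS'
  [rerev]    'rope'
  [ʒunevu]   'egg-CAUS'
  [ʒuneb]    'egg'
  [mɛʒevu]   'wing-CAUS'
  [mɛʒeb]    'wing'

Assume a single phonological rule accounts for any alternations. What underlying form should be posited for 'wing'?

'wing' shows [v] ~ [b] at the end of the stem ([mɛʒevu] vs [mɛʒeb]).
The stem 'rope' ([rerevu], [rerev]) shows [v] unchanged in both environments, so [v] cannot be basic with [b] derived in isolation.
The underlying segment must be /b/; voiced stops become fricatives between vowels, yielding [v] there.
So 'wing' = /mɛʒeb/.

/mɛʒeb/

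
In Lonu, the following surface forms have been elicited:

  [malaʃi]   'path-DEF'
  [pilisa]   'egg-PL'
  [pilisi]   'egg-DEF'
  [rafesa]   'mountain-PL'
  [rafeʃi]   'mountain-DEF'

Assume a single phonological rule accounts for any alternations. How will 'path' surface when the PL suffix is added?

[malasa]

The root 'mountain' surfaces as [rafesa] and [rafeʃi], with a stem-final [s] ~ [ʃ] alternation.
Compare 'egg', with invariant [s] in [pilisa] and [pilisi]: an analysis with underlying /s/ and a rule producing [ʃ] before the DEF suffix would wrongly predict alternation here too.
The underlying segment must be /ʃ/; palato-alveolar /ʃ/ becomes [s] when no front vowel follows, yielding [s] there.
The one attested form of 'path', [malaʃi], shows underlying /malaʃ/. Applying the same rule when no front vowel follows gives [malasa].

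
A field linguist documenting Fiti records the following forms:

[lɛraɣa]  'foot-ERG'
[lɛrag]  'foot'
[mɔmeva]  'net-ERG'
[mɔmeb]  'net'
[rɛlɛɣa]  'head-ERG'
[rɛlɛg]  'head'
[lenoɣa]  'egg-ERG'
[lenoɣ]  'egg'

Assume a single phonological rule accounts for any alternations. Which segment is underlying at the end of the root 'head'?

/g/

The stem for 'head' ends in [ɣ] in [rɛlɛɣa] but [g] in [rɛlɛg].
But 'egg' keeps [ɣ] in both environments ([lenoɣa], [lenoɣ]), so there is no rule changing /ɣ/ to [g] in isolation.
The alternation reflects intervocalic spirantization: voiced stops become fricatives between vowels. /g/ is underlying.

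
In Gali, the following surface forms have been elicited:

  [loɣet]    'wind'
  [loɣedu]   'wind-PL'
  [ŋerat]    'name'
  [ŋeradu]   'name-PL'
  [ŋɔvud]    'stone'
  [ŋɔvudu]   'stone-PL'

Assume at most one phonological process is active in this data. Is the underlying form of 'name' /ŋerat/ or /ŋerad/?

In [ŋerat] and [ŋeradu] the final segment of 'name' alternates: [t] ~ [d].
But 'stone' keeps [d] in both environments ([ŋɔvud], [ŋɔvudu]), so there is no rule changing /d/ to [t] in isolation.
So /t/ is underlying, and a rule of intervocalic voicing — voiceless stops become voiced between vowels — gives [d].

/ŋerat/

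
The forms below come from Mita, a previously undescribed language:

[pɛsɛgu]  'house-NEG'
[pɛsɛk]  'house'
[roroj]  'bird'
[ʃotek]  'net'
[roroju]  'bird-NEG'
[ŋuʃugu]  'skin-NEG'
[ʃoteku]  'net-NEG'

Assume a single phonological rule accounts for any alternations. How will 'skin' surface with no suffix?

[ŋuʃuk]

The root 'house' surfaces as [pɛsɛk] and [pɛsɛgu], with a stem-final [k] ~ [g] alternation.
The stem 'net' ([ʃotek], [ʃoteku]) shows [k] unchanged in both environments, so [k] cannot be basic with [g] derived before the NEG suffix.
Therefore /g/ is basic and [k] is derived by word-final obstruent devoicing (voiced obstruents become voiceless word-finally).
From [ŋuʃugu] the stem 'skin' is /ŋuʃug/; word-finally this yields [ŋuʃuk].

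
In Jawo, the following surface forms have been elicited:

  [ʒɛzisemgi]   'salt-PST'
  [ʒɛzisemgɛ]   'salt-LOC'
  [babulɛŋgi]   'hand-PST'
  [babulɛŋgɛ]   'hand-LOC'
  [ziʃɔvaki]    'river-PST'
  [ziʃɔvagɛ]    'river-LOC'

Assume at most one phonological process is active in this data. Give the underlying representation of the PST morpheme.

The PST suffix surfaces as [-gi] and [-ki], depending on the final segment of the stem.
By contrast the LOC suffix keeps its initial [g] throughout — that segment must be underlying.
The PST suffix is therefore /-ki/ underlyingly, with post-nasal voicing: voiceless stops become voiced after a nasal.

/-ki/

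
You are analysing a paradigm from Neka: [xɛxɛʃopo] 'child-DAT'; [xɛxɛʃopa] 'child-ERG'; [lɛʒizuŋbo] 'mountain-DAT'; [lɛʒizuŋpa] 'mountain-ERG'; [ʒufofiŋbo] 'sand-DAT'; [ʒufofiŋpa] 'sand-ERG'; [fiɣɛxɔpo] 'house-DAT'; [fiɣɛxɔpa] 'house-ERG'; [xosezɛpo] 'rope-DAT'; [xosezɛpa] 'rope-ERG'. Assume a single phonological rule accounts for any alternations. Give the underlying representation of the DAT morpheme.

/-bo/

The DAT morpheme has two allomorphs, [-bo] and [-po].
The ERG suffix, which begins with [p], is invariant after every stem; so [p] is not altered by any rule here.
So the underlying form is /-bo/, and voiced stops become voiceless after a vowel.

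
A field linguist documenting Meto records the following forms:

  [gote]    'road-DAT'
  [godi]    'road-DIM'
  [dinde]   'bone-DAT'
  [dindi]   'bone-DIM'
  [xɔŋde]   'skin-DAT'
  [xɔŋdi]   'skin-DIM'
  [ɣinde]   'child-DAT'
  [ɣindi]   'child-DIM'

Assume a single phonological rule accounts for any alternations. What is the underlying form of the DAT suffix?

/-te/

The DAT morpheme has two allomorphs, [-de] and [-te].
The DIM suffix, which begins with [d], is invariant after every stem; so [d] is not altered by any rule here.
The DAT suffix is therefore /-te/ underlyingly, with post-nasal voicing: voiceless stops become voiced after a nasal.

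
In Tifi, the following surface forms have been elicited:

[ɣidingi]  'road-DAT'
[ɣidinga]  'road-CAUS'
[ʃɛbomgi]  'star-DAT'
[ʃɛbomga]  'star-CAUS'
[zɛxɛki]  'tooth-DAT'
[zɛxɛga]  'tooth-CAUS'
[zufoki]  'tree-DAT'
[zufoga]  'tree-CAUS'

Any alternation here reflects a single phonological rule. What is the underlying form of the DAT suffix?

The DAT morpheme has two allomorphs, [-gi] and [-ki].
The CAUS suffix, which begins with [g], is invariant after every stem; so [g] is not altered by any rule here.
The DAT suffix is therefore /-ki/ underlyingly, with post-nasal voicing: voiceless stops become voiced after a nasal.

/-ki/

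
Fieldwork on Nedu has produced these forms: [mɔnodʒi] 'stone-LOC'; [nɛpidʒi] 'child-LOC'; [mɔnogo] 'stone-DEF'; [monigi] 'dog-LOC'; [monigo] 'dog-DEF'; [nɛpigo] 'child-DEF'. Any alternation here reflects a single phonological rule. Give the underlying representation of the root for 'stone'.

'stone' shows [g] ~ [dʒ] at the end of the stem ([mɔnogo] vs [mɔnodʒi]).
Compare 'dog', with invariant [g] in [monigo] and [monigi]: an analysis with underlying /g/ and a rule producing [dʒ] before the LOC suffix would wrongly predict alternation here too.
So /dʒ/ is underlying, and a rule of depalatalization — palato-alveolar /dʒ/ becomes [g] when no front vowel follows — gives [g].

/mɔnodʒ/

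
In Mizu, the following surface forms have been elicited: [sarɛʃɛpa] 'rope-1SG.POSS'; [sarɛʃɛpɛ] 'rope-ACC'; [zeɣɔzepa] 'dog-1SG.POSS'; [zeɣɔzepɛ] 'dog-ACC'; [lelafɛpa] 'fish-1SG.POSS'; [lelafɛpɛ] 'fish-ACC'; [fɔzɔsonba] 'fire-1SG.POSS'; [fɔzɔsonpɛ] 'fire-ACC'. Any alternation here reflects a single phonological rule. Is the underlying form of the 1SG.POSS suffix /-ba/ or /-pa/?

The 1SG.POSS morpheme has two allomorphs, [-ba] and [-pa].
The ACC suffix, which begins with [p], is invariant after every stem; so [p] is not altered by any rule here.
So the underlying form is /-ba/, and voiced stops become voiceless after a vowel.

/-ba/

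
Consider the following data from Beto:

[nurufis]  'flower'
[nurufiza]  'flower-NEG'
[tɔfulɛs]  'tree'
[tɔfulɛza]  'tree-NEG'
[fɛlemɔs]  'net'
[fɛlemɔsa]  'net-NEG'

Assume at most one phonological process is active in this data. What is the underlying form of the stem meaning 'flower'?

The stem for 'flower' ends in [s] in [nurufis] but [z] in [nurufiza].
But 'net' keeps [s] in both environments ([fɛlemɔs], [fɛlemɔsa]), so there is no rule changing /s/ to [z] before the NEG suffix.
The alternation reflects word-final obstruent devoicing: voiced obstruents become voiceless word-finally. /z/ is underlying.
Hence 'flower' is /nurufiz/ underlyingly.

/nurufiz/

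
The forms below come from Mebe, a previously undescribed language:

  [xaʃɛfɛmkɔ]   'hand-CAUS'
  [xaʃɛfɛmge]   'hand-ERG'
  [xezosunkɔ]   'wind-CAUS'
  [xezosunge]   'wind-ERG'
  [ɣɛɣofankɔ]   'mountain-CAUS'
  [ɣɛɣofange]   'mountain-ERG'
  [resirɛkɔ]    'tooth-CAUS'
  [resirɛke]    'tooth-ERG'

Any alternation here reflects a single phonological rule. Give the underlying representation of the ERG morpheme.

The ERG morpheme has two allomorphs, [-ge] and [-ke].
By contrast the CAUS suffix keeps its initial [k] throughout — that segment must be underlying.
So the underlying form is /-ge/, and voiced stops become voiceless after a vowel.

/-ge/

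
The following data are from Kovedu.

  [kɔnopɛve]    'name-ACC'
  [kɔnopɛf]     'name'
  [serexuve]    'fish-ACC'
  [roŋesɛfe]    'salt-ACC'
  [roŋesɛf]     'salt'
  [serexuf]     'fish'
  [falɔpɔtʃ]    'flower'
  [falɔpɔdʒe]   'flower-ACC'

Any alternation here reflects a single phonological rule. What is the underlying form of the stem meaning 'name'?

/kɔnopɛv/

The root 'name' surfaces as [kɔnopɛf] and [kɔnopɛve], with a stem-final [f] ~ [v] alternation.
The stem 'salt' ([roŋesɛf], [roŋesɛfe]) shows [f] unchanged in both environments, so [f] cannot be basic with [v] derived before the ACC suffix.
Therefore /v/ is basic and [f] is derived by word-final obstruent devoicing (voiced obstruents become voiceless word-finally).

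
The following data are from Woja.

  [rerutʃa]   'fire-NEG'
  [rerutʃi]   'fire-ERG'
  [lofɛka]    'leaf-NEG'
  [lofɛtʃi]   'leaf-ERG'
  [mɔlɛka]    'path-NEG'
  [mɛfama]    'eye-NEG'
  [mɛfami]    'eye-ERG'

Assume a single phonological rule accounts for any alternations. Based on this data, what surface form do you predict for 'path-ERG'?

'leaf' shows [k] ~ [tʃ] at the end of the stem ([lofɛka] vs [lofɛtʃi]).
If /tʃ/ were underlying and a rule turned it into [k] before the NEG suffix, 'fire' would also alternate; but it has [tʃ] in both [rerutʃa] and [rerutʃi].
Therefore /k/ is basic and [tʃ] is derived by palatalization before a front vowel (/k/ becomes palato-alveolar [tʃ] before a front vowel).
From [mɔlɛka] the stem 'path' is /mɔlɛk/; before a front vowel this yields [mɔlɛtʃi].

[mɔlɛtʃi]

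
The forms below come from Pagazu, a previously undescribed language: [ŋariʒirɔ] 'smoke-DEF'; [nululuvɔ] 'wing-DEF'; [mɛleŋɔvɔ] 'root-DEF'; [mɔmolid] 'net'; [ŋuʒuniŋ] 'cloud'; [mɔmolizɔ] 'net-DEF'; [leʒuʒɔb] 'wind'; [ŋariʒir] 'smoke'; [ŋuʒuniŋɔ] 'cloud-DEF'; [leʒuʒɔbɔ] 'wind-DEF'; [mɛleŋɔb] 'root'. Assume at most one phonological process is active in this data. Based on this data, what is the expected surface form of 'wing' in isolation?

[nululub]

The root 'root' surfaces as [mɛleŋɔvɔ] and [mɛleŋɔb], with a stem-final [v] ~ [b] alternation.
If /b/ were underlying and a rule turned it into [v] before the DEF suffix, 'wind' would also alternate; but it has [b] in both [leʒuʒɔbɔ] and [leʒuʒɔb].
The alternation reflects word-final hardening: voiced fricatives become stops word-finally. /v/ is underlying.
The one attested form of 'wing', [nululuvɔ], shows underlying /nululuv/. Applying the same rule word-finally gives [nululub].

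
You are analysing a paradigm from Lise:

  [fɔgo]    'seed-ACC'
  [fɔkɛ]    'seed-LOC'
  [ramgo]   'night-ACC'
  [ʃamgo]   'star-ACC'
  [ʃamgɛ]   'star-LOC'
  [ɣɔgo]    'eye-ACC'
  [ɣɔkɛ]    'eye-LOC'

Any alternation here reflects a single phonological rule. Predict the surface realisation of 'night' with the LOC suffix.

[ramgɛ]

The LOC morpheme has two allomorphs, [-gɛ] and [-kɛ].
By contrast the ACC suffix keeps its initial [g] throughout — that segment must be underlying.
So the underlying form is /-kɛ/, and voiceless stops become voiced after a nasal.
After 'night', which ends in a nasal, the suffix surfaces as [-gɛ], giving [ramgɛ].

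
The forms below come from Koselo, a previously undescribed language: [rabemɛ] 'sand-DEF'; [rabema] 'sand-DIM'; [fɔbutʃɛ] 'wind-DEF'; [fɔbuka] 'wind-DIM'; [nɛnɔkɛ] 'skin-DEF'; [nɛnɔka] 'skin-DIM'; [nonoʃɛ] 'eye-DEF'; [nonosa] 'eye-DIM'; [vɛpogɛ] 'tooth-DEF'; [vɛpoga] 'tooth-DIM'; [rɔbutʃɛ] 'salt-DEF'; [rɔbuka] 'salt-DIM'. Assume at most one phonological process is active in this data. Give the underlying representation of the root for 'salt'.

/rɔbutʃ/

The stem for 'salt' ends in [tʃ] in [rɔbutʃɛ] but [k] in [rɔbuka].
If /k/ were underlying and a rule turned it into [tʃ] before the DEF suffix, 'skin' would also alternate; but it has [k] in both [nɛnɔkɛ] and [nɛnɔka].
The alternation reflects depalatalization: palato-alveolar /tʃ/ and /ʃ/ become [k] and [s] when no front vowel follows. /tʃ/ is underlying.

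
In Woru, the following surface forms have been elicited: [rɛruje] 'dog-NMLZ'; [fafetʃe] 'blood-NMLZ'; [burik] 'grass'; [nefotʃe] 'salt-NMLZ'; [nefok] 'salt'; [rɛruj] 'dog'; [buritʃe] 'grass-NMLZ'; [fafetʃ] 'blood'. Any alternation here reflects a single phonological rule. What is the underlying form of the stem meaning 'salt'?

/nefok/

In [nefotʃe] and [nefok] the final segment of 'salt' alternates: [tʃ] ~ [k].
The stem 'blood' ([fafetʃe], [fafetʃ]) shows [tʃ] unchanged in both environments, so [tʃ] cannot be basic with [k] derived in isolation.
So /k/ is underlying, and a rule of palatalization before a front vowel — /k/ becomes palato-alveolar [tʃ] before a front vowel — gives [tʃ].
Hence 'salt' is /nefok/ underlyingly.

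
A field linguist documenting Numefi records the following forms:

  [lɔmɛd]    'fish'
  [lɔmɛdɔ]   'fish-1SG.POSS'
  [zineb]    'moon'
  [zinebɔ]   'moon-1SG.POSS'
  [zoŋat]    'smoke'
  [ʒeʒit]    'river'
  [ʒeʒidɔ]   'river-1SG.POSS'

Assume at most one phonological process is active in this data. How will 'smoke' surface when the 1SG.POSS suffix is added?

[zoŋadɔ]

The stem for 'river' ends in [t] in [ʒeʒit] but [d] in [ʒeʒidɔ].
Compare 'fish', with invariant [d] in [lɔmɛd] and [lɔmɛdɔ]: an analysis with underlying /d/ and a rule producing [t] in isolation would wrongly predict alternation here too.
The alternation reflects intervocalic voicing: voiceless stops become voiced between vowels. /t/ is underlying.
The one attested form of 'smoke', [zoŋat], shows underlying /zoŋat/. Applying the same rule between vowels gives [zoŋadɔ].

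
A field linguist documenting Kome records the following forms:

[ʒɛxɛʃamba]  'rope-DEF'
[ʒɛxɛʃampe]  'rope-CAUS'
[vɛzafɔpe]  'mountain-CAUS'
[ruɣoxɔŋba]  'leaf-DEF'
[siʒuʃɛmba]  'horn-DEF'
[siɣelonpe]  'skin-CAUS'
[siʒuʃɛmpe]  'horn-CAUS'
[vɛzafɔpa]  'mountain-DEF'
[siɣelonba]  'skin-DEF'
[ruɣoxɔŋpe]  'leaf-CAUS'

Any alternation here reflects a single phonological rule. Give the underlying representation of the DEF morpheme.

The DEF morpheme has two allomorphs, [-ba] and [-pa].
The CAUS suffix, which begins with [p], is invariant after every stem; so [p] is not altered by any rule here.
So the underlying form is /-ba/, and voiced stops become voiceless after a vowel.

/-ba/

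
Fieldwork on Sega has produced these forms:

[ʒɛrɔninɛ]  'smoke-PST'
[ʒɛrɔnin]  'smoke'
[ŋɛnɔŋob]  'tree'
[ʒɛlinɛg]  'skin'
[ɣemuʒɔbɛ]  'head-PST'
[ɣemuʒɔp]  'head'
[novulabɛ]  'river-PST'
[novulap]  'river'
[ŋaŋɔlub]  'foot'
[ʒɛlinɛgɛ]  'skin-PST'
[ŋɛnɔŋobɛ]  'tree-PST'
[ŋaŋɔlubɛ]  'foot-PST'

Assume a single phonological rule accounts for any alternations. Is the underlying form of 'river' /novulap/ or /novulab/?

/novulap/

The root 'river' surfaces as [novulap] and [novulabɛ], with a stem-final [p] ~ [b] alternation.
If /b/ were underlying and a rule turned it into [p] in isolation, 'foot' would also alternate; but it has [b] in both [ŋaŋɔlub] and [ŋaŋɔlubɛ].
The underlying segment must be /p/; voiceless stops become voiced between vowels, yielding [b] there.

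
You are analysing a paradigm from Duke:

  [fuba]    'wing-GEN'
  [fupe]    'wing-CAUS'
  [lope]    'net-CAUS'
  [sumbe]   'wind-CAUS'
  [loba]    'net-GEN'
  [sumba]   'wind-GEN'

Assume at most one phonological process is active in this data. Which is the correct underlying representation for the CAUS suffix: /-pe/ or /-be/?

The CAUS suffix surfaces as [-be] and [-pe], depending on the final segment of the stem.
By contrast the GEN suffix keeps its initial [b] throughout — that segment must be underlying.
So the underlying form is /-pe/, and voiceless stops become voiced after a nasal.

/-pe/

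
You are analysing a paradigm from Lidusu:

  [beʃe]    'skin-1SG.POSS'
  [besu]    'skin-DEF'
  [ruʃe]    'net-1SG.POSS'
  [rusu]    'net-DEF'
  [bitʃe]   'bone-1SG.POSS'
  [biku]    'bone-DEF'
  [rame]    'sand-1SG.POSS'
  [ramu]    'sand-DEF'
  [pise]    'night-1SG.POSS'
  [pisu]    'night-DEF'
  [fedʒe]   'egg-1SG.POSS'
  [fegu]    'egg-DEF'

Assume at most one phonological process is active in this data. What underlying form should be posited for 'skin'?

/beʃ/

In [beʃe] and [besu] the final segment of 'skin' alternates: [ʃ] ~ [s].
Compare 'night', with invariant [s] in [pise] and [pisu]: an analysis with underlying /s/ and a rule producing [ʃ] before the 1SG.POSS suffix would wrongly predict alternation here too.
Therefore /ʃ/ is basic and [s] is derived by depalatalization (palato-alveolar /tʃ/, /dʒ/ and /ʃ/ become [k], [g] and [s] when no front vowel follows).
Hence 'skin' is /beʃ/ underlyingly.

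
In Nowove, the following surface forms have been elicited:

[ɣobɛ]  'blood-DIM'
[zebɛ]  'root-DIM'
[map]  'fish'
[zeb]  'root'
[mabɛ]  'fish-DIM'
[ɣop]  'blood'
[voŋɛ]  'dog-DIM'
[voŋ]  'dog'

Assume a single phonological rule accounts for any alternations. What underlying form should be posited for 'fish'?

The stem for 'fish' ends in [b] in [mabɛ] but [p] in [map].
But 'root' keeps [b] in both environments ([zebɛ], [zeb]), so there is no rule changing /b/ to [p] in isolation.
The alternation reflects intervocalic voicing: voiceless stops become voiced between vowels. /p/ is underlying.
Hence 'fish' is /map/ underlyingly.

/map/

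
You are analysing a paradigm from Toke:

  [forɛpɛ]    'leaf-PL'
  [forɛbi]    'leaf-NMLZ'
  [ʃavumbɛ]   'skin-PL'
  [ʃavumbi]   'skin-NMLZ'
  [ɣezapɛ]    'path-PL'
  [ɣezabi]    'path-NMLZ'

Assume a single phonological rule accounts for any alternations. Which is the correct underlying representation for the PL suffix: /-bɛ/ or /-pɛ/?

The PL suffix surfaces as [-bɛ] and [-pɛ], depending on the final segment of the stem.
The NMLZ suffix, which begins with [b], is invariant after every stem; so [b] is not altered by any rule here.
So the underlying form is /-pɛ/, and voiceless stops become voiced after a nasal.

/-pɛ/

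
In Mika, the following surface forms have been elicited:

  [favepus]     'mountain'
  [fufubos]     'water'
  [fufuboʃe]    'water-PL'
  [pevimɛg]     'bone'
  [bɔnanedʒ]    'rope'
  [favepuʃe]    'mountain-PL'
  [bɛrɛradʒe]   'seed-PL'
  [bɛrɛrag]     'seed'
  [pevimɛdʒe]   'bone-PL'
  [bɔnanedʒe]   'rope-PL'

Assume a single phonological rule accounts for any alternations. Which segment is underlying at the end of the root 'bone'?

In [pevimɛdʒe] and [pevimɛg] the final segment of 'bone' alternates: [dʒ] ~ [g].
Compare 'rope', with invariant [dʒ] in [bɔnanedʒe] and [bɔnanedʒ]: an analysis with underlying /dʒ/ and a rule producing [g] in isolation would wrongly predict alternation here too.
The underlying segment must be /g/; /g/ and /s/ become palato-alveolar [dʒ] and [ʃ] before a front vowel, yielding [dʒ] there.

/g/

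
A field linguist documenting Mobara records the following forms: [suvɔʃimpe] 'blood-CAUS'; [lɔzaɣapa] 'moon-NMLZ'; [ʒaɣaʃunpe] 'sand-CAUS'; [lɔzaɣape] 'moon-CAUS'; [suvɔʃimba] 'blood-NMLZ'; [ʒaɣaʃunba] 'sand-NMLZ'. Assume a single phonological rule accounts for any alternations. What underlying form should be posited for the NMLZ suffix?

The NMLZ suffix surfaces as [-ba] and [-pa], depending on the final segment of the stem.
The CAUS suffix, which begins with [p], is invariant after every stem; so [p] is not altered by any rule here.
The NMLZ suffix is therefore /-ba/ underlyingly, with post-vocalic devoicing: voiced stops become voiceless after a vowel.

/-ba/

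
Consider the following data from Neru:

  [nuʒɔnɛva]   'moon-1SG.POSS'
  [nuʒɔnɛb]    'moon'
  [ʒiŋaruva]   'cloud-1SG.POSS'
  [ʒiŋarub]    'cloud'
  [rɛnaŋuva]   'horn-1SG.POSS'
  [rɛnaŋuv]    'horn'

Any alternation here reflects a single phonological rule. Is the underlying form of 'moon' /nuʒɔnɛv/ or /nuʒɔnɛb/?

The root 'moon' surfaces as [nuʒɔnɛva] and [nuʒɔnɛb], with a stem-final [v] ~ [b] alternation.
If /v/ were underlying and a rule turned it into [b] in isolation, 'horn' would also alternate; but it has [v] in both [rɛnaŋuva] and [rɛnaŋuv].
The underlying segment must be /b/; voiced stops become fricatives between vowels, yielding [v] there.

/nuʒɔnɛb/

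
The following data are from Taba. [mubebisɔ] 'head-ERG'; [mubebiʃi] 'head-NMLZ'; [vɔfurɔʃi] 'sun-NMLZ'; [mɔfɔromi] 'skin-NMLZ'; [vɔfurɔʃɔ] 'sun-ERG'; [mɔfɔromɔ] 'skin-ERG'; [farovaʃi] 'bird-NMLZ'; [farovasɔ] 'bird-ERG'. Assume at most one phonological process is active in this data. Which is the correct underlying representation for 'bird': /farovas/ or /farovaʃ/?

The root 'bird' surfaces as [farovaʃi] and [farovasɔ], with a stem-final [ʃ] ~ [s] alternation.
But 'sun' keeps [ʃ] in both environments ([vɔfurɔʃi], [vɔfurɔʃɔ]), so there is no rule changing /ʃ/ to [s] before the ERG suffix.
The alternation reflects palatalization before a front vowel: /s/ becomes palato-alveolar [ʃ] before a front vowel. /s/ is underlying.

/farovas/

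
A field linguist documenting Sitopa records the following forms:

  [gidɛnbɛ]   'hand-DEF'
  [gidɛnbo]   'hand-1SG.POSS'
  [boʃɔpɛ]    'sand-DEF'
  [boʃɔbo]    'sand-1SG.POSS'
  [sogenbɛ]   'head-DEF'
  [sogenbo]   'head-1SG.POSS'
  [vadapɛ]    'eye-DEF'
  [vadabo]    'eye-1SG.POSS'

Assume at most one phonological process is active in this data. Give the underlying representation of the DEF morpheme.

The DEF suffix surfaces as [-bɛ] and [-pɛ], depending on the final segment of the stem.
By contrast the 1SG.POSS suffix keeps its initial [b] throughout — that segment must be underlying.
So the underlying form is /-pɛ/, and voiceless stops become voiced after a nasal.

/-pɛ/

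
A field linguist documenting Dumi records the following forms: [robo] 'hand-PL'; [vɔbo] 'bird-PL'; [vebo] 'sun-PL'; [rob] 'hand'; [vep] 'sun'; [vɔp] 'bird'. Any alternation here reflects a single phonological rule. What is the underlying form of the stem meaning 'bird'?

The root 'bird' surfaces as [vɔbo] and [vɔp], with a stem-final [b] ~ [p] alternation.
Compare 'hand', with invariant [b] in [robo] and [rob]: an analysis with underlying /b/ and a rule producing [p] in isolation would wrongly predict alternation here too.
The underlying segment must be /p/; voiceless stops become voiced between vowels, yielding [b] there.

/vɔp/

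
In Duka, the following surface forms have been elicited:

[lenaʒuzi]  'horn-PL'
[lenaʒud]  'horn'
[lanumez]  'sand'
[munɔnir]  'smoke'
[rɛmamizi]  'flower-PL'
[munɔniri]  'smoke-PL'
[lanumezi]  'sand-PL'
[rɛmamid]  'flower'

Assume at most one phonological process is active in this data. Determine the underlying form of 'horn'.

In [lenaʒuzi] and [lenaʒud] the final segment of 'horn' alternates: [z] ~ [d].
But 'sand' keeps [z] in both environments ([lanumezi], [lanumez]), so there is no rule changing /z/ to [d] in isolation.
So /d/ is underlying, and a rule of intervocalic spirantization — voiced stops become fricatives between vowels — gives [z].

/lenaʒud/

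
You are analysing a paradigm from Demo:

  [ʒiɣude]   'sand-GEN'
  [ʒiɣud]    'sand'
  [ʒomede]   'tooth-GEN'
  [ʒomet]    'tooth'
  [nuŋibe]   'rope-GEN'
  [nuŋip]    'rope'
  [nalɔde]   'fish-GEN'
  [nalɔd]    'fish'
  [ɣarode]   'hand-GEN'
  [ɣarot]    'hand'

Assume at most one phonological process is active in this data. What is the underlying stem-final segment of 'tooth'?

In [ʒomede] and [ʒomet] the final segment of 'tooth' alternates: [d] ~ [t].
The stem 'fish' ([nalɔde], [nalɔd]) shows [d] unchanged in both environments, so [d] cannot be basic with [t] derived in isolation.
So /t/ is underlying, and a rule of intervocalic voicing — voiceless stops become voiced between vowels — gives [d].

/t/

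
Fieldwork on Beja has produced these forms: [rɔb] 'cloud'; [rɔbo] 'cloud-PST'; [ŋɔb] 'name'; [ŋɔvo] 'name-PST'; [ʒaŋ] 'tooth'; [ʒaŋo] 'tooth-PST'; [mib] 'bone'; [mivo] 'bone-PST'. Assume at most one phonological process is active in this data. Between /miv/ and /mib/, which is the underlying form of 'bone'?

/miv/

In [mib] and [mivo] the final segment of 'bone' alternates: [b] ~ [v].
But 'cloud' keeps [b] in both environments ([rɔb], [rɔbo]), so there is no rule changing /b/ to [v] before the PST suffix.
Therefore /v/ is basic and [b] is derived by word-final hardening (voiced fricatives become stops word-finally).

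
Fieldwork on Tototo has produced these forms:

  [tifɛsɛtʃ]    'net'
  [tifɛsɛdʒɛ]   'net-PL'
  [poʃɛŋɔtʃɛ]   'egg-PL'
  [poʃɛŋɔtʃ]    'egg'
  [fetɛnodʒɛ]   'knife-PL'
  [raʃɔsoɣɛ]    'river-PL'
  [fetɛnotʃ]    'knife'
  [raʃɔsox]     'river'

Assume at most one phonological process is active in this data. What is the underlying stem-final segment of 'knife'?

/dʒ/

In [fetɛnodʒɛ] and [fetɛnotʃ] the final segment of 'knife' alternates: [dʒ] ~ [tʃ].
Compare 'egg', with invariant [tʃ] in [poʃɛŋɔtʃɛ] and [poʃɛŋɔtʃ]: an analysis with underlying /tʃ/ and a rule producing [dʒ] before the PL suffix would wrongly predict alternation here too.
So /dʒ/ is underlying, and a rule of word-final obstruent devoicing — voiced obstruents become voiceless word-finally — gives [tʃ].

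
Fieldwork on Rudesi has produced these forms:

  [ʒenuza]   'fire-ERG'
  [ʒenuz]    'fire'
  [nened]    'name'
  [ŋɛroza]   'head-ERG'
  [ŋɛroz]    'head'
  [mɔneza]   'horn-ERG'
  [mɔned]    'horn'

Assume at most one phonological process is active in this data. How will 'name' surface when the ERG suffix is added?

'horn' shows [z] ~ [d] at the end of the stem ([mɔneza] vs [mɔned]).
Compare 'fire', with invariant [z] in [ʒenuza] and [ʒenuz]: an analysis with underlying /z/ and a rule producing [d] in isolation would wrongly predict alternation here too.
So /d/ is underlying, and a rule of intervocalic spirantization — voiced stops become fricatives between vowels — gives [z].
The one attested form of 'name', [nened], shows underlying /nened/. Applying the same rule between vowels gives [neneza].

[neneza]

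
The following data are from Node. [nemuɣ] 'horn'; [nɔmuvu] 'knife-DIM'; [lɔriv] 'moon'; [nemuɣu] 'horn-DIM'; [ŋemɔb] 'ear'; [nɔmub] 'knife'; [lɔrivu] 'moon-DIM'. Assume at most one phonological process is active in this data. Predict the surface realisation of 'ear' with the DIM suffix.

[ŋemɔvu]

The root 'knife' surfaces as [nɔmuvu] and [nɔmub], with a stem-final [v] ~ [b] alternation.
Compare 'moon', with invariant [v] in [lɔrivu] and [lɔriv]: an analysis with underlying /v/ and a rule producing [b] in isolation would wrongly predict alternation here too.
Therefore /b/ is basic and [v] is derived by intervocalic spirantization (voiced stops become fricatives between vowels).
The one attested form of 'ear', [ŋemɔb], shows underlying /ŋemɔb/. Applying the same rule between vowels gives [ŋemɔvu].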